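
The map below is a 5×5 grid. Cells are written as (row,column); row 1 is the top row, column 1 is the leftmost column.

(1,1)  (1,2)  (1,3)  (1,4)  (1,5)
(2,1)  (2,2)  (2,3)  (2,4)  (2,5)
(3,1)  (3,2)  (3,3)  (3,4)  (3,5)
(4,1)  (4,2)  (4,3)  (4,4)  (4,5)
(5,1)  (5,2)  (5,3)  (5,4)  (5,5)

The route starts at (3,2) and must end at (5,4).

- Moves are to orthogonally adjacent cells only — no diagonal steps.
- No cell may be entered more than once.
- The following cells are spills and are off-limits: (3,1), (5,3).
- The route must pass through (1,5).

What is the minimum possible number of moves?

Any route passes through (1,5) somewhere between (3,2) and (5,4). Summing Manhattan distances along the two legs ((3,2) → (1,5) → (5,4)) gives a lower bound of 5 + 5 = 10 moves.
A route of 10 moves achieves this: (3,2) → (2,2) → (1,2) → (1,3) → (1,4) → (1,5) → (2,5) → (3,5) → (4,5) → (5,5) → (5,4).
Since 10 matches the lower bound, it is optimal.

10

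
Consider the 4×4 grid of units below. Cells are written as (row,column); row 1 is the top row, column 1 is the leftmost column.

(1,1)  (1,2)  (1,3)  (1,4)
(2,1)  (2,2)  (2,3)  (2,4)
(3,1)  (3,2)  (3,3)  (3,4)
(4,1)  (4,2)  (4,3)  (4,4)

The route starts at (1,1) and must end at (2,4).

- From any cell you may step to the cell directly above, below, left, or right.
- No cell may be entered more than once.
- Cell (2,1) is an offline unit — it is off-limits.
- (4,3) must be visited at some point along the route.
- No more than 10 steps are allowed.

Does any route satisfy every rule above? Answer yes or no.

yes

One route that works: (1,1) → (1,2) → (2,2) → (3,2) → (4,2) → (4,3) → (3,3) → (2,3) → (2,4).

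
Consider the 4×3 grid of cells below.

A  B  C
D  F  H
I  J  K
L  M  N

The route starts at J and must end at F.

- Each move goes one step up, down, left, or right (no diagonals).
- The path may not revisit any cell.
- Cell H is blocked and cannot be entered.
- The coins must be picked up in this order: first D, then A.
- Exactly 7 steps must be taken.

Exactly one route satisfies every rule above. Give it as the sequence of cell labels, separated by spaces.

J M L I D A B F

The waypoints must appear in the order D, A, with no cell reused.
Route from J: down to M, left to L, 3× up (reaching A), right to B, down to F — 7 moves in all.
Check: order respected (D at step 4, A at step 5); 7 moves as required.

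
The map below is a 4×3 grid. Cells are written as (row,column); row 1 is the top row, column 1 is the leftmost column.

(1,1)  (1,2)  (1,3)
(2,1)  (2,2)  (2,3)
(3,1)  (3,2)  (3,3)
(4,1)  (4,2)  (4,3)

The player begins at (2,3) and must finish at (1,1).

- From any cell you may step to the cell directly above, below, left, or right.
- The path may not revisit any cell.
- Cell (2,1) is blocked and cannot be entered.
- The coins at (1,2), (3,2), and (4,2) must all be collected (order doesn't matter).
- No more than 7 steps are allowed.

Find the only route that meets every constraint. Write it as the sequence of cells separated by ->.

The 7-move cap with required stops at (1,2), (3,2), (4,2) leaves no slack for detours.
Route from (2,3): 2× down (reaching (4,3)), left to (4,2), 3× up (reaching (1,2)), left to (1,1) — 7 moves in all.
Check: all required cells visited; 7 ≤ 7 moves.

(2,3) -> (3,3) -> (4,3) -> (4,2) -> (3,2) -> (2,2) -> (1,2) -> (1,1)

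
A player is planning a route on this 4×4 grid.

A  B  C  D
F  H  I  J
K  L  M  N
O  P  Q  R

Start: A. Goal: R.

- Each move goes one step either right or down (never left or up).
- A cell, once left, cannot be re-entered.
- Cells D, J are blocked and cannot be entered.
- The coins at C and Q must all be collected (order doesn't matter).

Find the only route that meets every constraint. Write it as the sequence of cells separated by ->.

A -> B -> C -> I -> M -> Q -> R

Moves only go right or down, so the column and row indices never decrease.
Route from A: 2× right (reaching C), 3× down (reaching Q), right to R — 6 moves in all.
Check: all required cells visited.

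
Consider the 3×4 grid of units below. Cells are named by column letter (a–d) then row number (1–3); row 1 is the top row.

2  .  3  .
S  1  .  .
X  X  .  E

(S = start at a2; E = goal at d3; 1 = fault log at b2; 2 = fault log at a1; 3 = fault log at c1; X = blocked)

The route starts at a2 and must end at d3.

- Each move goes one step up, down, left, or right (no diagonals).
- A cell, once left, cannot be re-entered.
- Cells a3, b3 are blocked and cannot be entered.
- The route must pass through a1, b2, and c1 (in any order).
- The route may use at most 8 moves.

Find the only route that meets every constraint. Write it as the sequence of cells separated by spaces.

Any route must reach a1, b2, and c1 and still end at d3 within 8 moves, so the order of the required stops is forced.
Route from a2: up 1 to a1, right 1 to b1, down 1 to b2, right 1 to c2, up 1 to c1, right 1 to d1, down 2 to d3 — 8 moves in all.
Check: all required cells visited; 8 ≤ 8 moves.

a2 a1 b1 b2 c2 c1 d1 d2 d3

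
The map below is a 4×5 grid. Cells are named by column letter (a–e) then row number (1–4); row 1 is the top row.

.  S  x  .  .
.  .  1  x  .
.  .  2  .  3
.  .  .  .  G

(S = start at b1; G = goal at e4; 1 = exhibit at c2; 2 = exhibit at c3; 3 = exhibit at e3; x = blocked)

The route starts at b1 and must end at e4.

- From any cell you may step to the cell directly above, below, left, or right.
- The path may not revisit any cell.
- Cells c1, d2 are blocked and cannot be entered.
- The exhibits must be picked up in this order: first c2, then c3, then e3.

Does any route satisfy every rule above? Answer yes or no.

yes

One route that works: b1 → b2 → c2 → c3 → d3 → e3 → e4.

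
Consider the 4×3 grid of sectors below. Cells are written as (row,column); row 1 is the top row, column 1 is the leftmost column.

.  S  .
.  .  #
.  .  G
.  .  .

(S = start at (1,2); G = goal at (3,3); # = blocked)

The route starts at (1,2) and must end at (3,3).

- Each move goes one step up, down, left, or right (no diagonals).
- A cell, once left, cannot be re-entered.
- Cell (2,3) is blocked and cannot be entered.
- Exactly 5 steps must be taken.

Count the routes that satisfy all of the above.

Need simple routes of exactly 5 moves from (1,2) to (3,3) (Manhattan distance 3, so 1 moves are spent on a detour and 1 undoing it).
Enumerating: (1,2) (2,2) (3,2) (4,2) (4,3) (3,3) | (1,2) (2,2) (2,1) (3,1) (3,2) (3,3) | (1,2) (1,1) (2,1) (3,1) (3,2) (3,3) | (1,2) (1,1) (2,1) (2,2) (3,2) (3,3).
That gives 4 routes.

4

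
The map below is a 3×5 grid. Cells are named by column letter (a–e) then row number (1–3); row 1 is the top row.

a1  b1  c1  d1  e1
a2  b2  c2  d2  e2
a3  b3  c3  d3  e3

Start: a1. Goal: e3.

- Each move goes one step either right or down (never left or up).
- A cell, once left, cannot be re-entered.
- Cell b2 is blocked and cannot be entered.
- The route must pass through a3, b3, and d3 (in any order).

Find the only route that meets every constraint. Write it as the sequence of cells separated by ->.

a1 -> a2 -> a3 -> b3 -> c3 -> d3 -> e3

Moves only go right or down, so the column and row indices never decrease.
Route from a1: 2× down (reaching a3), 4× right (reaching e3) — 6 moves in all.
Check: all required cells visited.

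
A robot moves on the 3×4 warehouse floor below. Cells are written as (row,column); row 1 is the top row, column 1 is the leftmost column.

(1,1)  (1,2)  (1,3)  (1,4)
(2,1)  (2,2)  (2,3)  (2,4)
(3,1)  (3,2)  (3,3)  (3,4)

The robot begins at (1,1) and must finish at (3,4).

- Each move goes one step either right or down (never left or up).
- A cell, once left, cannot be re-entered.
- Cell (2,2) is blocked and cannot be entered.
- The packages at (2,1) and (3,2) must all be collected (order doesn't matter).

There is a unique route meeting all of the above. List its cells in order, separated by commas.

(1,1), (2,1), (3,1), (3,2), (3,3), (3,4)

Moves only go right or down, so the column and row indices never decrease.
Route from (1,1): down 2 to (3,1), right 3 to (3,4) — 5 moves in all.
Check: all required cells visited.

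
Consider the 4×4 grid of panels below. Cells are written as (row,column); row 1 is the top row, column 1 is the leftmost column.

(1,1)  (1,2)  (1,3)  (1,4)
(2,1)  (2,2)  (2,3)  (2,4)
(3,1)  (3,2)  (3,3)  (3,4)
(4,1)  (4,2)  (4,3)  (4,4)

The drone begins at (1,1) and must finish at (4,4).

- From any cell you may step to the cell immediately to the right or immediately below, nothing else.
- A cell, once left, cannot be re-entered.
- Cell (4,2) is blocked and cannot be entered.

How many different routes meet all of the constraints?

16

A right/down-only route from (1,1) to (4,4) makes exactly 3 down-moves and 3 right-moves in some order.
With no other constraints that would be C(6,3) = 20 routes.
Subtract routes through each blocked cell (inclusion–exclusion for overlaps): − through (4,2): 4 → 16.
That gives 16 routes.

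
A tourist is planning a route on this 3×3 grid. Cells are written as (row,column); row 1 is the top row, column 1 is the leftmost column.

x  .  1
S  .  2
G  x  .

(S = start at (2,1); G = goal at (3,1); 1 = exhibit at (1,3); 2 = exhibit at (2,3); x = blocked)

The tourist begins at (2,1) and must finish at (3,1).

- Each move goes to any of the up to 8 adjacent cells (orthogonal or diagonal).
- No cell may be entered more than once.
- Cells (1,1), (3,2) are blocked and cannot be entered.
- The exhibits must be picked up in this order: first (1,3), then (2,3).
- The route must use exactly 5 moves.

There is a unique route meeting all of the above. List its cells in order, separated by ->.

The waypoints must appear in the order (1,3), (2,3), with no cell reused.
Route from (2,1): up-right 1 to (1,2), right 1 to (1,3), down 1 to (2,3), left 1 to (2,2), down-left 1 to (3,1) — 5 moves in all.
Check: order respected (1 at step 2, 2 at step 3); 5 moves as required.

(2,1) -> (1,2) -> (1,3) -> (2,3) -> (2,2) -> (3,1)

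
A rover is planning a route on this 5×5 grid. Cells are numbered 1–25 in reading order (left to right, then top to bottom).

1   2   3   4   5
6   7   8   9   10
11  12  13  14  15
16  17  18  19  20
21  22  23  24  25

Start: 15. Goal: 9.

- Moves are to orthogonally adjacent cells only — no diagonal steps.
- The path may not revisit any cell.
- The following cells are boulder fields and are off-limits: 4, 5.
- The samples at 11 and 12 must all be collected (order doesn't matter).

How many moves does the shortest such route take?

Any route passes through 11 and 12 in some order between 15 and 9. Summing Manhattan distances along each leg and taking the cheapest ordering (15 → 12 → 11 → 9) gives a lower bound of 3 + 1 + 4 = 8 moves.
A route of 8 moves achieves this: 15 → 14 → 13 → 12 → 11 → 6 → 7 → 8 → 9.
Since 8 matches the lower bound, it is optimal.

8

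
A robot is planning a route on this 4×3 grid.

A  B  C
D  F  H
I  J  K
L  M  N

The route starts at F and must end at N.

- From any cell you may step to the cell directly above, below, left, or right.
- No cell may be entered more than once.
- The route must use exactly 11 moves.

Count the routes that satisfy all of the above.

4

Need simple routes of exactly 11 moves from F to N (Manhattan distance 3, so 4 moves are spent on a detour and 4 undoing it).
Enumerating: F J M L I D A B C H K N | F J K H C B A D I L M N | F D A B C H K J I L M N | F H C B A D I L M J K N.
That gives 4 routes.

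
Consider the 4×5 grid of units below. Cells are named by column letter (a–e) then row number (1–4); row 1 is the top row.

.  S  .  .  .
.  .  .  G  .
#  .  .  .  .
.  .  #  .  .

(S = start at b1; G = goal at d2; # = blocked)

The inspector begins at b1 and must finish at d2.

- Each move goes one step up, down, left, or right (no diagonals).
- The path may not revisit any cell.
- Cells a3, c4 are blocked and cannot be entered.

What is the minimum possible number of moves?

3

The Manhattan distance from b1 to d2 is |1−2| + |2−4| = 3, so at least 3 moves are needed.
A route of 3 moves achieves this: b1 → b2 → c2 → d2.
Since 3 matches the lower bound, it is optimal.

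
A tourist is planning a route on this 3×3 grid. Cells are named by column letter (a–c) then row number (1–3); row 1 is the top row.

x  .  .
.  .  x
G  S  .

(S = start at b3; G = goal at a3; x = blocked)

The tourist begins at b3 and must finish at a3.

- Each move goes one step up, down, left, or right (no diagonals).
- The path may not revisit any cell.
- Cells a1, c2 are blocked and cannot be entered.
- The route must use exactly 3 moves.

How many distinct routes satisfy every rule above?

Need simple routes of exactly 3 moves from b3 to a3 (Manhattan distance 1, so 1 moves are spent on a detour and 1 undoing it).
Enumerating: b3 b2 a2 a3.
That gives 1 route.

1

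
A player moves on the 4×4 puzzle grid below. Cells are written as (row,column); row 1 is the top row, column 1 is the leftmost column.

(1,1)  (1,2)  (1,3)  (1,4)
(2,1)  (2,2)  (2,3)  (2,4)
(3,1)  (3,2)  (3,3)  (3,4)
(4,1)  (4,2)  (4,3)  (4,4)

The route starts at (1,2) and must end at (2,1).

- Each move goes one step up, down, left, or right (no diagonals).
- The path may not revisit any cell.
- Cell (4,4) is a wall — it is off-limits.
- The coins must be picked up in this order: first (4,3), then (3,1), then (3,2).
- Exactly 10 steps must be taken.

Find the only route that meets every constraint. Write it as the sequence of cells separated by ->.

The waypoints must appear in the order (4,3), (3,1), (3,2), with no cell reused.
Route from (1,2): right to (1,3), 3× down (reaching (4,3)), 2× left (reaching (4,1)), up to (3,1), right to (3,2), up to (2,2), left to (2,1) — 10 moves in all.
Check: order respected ((4,3) at step 4, (3,1) at step 7, (3,2) at step 8); 10 moves as required.

(1,2) -> (1,3) -> (2,3) -> (3,3) -> (4,3) -> (4,2) -> (4,1) -> (3,1) -> (3,2) -> (2,2) -> (2,1)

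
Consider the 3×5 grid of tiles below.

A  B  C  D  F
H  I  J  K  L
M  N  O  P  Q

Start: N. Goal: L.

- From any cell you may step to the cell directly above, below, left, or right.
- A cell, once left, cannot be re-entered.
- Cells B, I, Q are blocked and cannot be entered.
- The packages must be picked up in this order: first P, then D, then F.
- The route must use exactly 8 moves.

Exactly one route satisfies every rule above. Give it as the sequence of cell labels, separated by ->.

N -> O -> P -> K -> J -> C -> D -> F -> L

The waypoints must appear in the order P, D, F, with no cell reused.
Route from N: right 2 to P, up 1 to K, left 1 to J, up 1 to C, right 2 to F, down 1 to L — 8 moves in all.
Check: order respected (P at step 2, D at step 6, F at step 7); 8 moves as required.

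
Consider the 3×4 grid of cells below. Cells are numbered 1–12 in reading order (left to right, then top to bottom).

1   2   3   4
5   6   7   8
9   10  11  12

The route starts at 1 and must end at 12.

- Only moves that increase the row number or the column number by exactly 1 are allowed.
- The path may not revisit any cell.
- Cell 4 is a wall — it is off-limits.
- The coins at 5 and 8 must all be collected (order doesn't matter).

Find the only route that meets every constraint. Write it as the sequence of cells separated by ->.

Moves only go right or down, so the column and row indices never decrease.
Route from 1: down to 5, 3× right (reaching 8), down to 12 — 5 moves in all.
Check: all required cells visited.

1 -> 5 -> 6 -> 7 -> 8 -> 12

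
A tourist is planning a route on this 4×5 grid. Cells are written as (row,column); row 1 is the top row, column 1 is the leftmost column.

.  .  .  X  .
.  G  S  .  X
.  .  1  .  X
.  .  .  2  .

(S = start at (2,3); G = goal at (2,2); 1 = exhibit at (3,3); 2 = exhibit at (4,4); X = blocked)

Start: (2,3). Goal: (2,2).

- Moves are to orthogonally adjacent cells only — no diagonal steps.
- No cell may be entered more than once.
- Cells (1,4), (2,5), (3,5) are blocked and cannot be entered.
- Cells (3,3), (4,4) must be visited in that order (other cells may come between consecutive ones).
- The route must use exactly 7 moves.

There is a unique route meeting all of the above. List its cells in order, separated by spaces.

(2,3) (3,3) (3,4) (4,4) (4,3) (4,2) (3,2) (2,2)

The waypoints must appear in the order (3,3), (4,4), with no cell reused.
Route from (2,3): down to (3,3), right to (3,4), down to (4,4), 2× left (reaching (4,2)), 2× up (reaching (2,2)) — 7 moves in all.
Check: order respected (1 at step 1, 2 at step 3); 7 moves as required.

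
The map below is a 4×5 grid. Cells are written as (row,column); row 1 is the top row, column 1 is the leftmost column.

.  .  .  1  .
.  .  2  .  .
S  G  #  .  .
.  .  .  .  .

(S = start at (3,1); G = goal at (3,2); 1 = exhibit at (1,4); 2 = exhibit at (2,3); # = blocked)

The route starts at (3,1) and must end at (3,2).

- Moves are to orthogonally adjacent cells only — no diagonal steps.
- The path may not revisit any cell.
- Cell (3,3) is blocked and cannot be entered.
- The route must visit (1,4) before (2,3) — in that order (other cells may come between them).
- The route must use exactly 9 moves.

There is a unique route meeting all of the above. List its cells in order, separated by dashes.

The waypoints must appear in the order (1,4), (2,3), with no cell reused.
Route from (3,1): 2× up (reaching (1,1)), 3× right (reaching (1,4)), down to (2,4), 2× left (reaching (2,2)), down to (3,2) — 9 moves in all.
Check: order respected (1 at step 5, 2 at step 7); 9 moves as required.

(3,1) - (2,1) - (1,1) - (1,2) - (1,3) - (1,4) - (2,4) - (2,3) - (2,2) - (3,2)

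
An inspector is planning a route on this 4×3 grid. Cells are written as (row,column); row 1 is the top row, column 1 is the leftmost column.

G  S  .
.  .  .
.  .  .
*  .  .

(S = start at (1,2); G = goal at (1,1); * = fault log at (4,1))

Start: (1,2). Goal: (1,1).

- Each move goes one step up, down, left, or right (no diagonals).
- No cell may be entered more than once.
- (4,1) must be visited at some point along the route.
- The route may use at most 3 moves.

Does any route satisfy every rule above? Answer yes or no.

Even ignoring the no-revisit rule, getting from (1,2) to (1,1) via (4,1) needs at least 4 + 3 = 7 moves (Manhattan distance per leg), which exceeds the 3-move limit.

no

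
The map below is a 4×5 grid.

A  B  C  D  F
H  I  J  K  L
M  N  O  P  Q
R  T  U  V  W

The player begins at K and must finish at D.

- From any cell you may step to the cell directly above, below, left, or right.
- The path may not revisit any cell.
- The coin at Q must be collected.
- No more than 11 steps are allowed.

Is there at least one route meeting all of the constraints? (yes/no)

yes

One route that works: K → P → Q → L → F → D.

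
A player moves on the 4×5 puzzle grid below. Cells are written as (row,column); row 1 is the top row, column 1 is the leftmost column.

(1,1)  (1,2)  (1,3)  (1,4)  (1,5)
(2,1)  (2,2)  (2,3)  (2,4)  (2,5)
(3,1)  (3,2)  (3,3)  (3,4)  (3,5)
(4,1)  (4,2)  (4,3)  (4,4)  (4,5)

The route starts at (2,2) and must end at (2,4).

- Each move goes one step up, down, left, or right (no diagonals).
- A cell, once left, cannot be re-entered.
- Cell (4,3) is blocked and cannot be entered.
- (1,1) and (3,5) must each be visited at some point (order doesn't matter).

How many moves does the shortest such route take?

10

Any route passes through (1,1) and (3,5) in some order between (2,2) and (2,4). Summing Manhattan distances along each leg and taking the cheapest ordering ((2,2) → (1,1) → (3,5) → (2,4)) gives a lower bound of 2 + 6 + 2 = 10 moves.
A route of 10 moves achieves this: (2,2) → (1,2) → (1,1) → (2,1) → (3,1) → (3,2) → (3,3) → (3,4) → (3,5) → (2,5) → (2,4).
Since 10 matches the lower bound, it is optimal.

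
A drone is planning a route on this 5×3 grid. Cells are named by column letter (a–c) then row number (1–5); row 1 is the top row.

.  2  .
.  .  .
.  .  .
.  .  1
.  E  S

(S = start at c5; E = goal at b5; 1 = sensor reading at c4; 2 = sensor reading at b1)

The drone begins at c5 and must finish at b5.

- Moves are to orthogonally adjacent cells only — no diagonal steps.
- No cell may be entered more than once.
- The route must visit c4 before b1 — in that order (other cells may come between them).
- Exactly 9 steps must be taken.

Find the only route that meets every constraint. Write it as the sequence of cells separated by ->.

The waypoints must appear in the order c4, b1, with no cell reused.
Route from c5: up 4 to c1, left 1 to b1, down 4 to b5 — 9 moves in all.
Check: order respected (1 at step 1, 2 at step 5); 9 moves as required.

c5 -> c4 -> c3 -> c2 -> c1 -> b1 -> b2 -> b3 -> b4 -> b5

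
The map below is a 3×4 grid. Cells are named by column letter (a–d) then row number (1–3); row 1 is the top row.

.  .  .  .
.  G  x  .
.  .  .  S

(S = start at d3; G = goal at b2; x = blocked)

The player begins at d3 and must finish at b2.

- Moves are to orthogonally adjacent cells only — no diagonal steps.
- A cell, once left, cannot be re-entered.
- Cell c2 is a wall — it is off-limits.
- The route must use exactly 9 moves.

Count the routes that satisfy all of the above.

Need simple routes of exactly 9 moves from d3 to b2 (Manhattan distance 3, so 3 moves are spent on a detour and 3 undoing it).
Enumerating: d3 d2 d1 c1 b1 a1 a2 a3 b3 b2.
That gives 1 route.

1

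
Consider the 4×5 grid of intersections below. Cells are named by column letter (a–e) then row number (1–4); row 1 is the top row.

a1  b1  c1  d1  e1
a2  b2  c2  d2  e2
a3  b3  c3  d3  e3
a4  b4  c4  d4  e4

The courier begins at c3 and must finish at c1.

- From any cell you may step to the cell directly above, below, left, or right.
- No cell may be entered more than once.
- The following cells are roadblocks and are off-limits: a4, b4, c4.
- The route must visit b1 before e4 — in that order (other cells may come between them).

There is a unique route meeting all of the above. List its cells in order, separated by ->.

c3 -> b3 -> a3 -> a2 -> a1 -> b1 -> b2 -> c2 -> d2 -> d3 -> d4 -> e4 -> e3 -> e2 -> e1 -> d1 -> c1

The waypoints must appear in the order b1, e4, with no cell reused.
Route from c3: 2× left (reaching a3), 2× up (reaching a1), right to b1, down to b2, 2× right (reaching d2), 2× down (reaching d4), right to e4, 3× up (reaching e1), 2× left (reaching c1) — 16 moves in all.
Check: order respected (b1 at step 5, e4 at step 11).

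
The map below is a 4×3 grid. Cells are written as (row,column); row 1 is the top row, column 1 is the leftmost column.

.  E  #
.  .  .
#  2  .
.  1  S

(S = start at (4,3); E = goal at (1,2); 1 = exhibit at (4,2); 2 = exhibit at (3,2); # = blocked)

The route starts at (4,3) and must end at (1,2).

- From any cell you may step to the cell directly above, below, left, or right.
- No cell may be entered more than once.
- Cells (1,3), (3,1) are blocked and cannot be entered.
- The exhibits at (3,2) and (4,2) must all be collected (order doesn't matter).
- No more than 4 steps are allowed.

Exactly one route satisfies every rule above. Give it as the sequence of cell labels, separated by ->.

(4,3) -> (4,2) -> (3,2) -> (2,2) -> (1,2)

The 4-move cap with required stops at (3,2), (4,2) leaves no slack for detours.
Route from (4,3): left 1 to (4,2), up 3 to (1,2) — 4 moves in all.
Check: all required cells visited; 4 ≤ 4 moves.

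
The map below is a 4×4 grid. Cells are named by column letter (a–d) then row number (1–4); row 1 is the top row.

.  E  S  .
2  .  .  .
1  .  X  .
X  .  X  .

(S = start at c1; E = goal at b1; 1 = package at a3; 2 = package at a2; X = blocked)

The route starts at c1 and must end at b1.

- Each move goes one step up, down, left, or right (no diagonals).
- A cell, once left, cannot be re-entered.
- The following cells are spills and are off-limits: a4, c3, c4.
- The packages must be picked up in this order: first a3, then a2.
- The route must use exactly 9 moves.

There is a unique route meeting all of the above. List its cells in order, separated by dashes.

c1 - d1 - d2 - c2 - b2 - b3 - a3 - a2 - a1 - b1

The waypoints must appear in the order a3, a2, with no cell reused.
Route from c1: right 1 to d1, down 1 to d2, left 2 to b2, down 1 to b3, left 1 to a3, up 2 to a1, right 1 to b1 — 9 moves in all.
Check: order respected (1 at step 6, 2 at step 7); 9 moves as required.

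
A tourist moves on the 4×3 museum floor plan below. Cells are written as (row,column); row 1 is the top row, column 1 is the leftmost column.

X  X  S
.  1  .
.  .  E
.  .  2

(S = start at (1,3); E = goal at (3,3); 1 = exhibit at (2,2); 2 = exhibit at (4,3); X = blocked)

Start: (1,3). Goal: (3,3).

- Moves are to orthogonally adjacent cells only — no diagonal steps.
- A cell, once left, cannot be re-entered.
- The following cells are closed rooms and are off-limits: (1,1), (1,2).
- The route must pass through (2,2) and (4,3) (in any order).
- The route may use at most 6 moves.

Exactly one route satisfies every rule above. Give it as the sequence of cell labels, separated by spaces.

Any route must reach (2,2) and (4,3) and still end at (3,3) within 6 moves, so the order of the required stops is forced.
Route from (1,3): down to (2,3), left to (2,2), 2× down (reaching (4,2)), right to (4,3), up to (3,3) — 6 moves in all.
Check: all required cells visited; 6 ≤ 6 moves.

(1,3) (2,3) (2,2) (3,2) (4,2) (4,3) (3,3)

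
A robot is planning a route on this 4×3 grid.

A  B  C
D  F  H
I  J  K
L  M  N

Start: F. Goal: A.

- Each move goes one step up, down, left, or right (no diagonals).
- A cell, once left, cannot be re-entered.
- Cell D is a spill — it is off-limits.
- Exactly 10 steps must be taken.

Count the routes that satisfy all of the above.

Need simple routes of exactly 10 moves from F to A (Manhattan distance 2, so 4 moves are spent on a detour and 4 undoing it).
Enumerating: F J I L M N K H C B A.
That gives 1 route.

1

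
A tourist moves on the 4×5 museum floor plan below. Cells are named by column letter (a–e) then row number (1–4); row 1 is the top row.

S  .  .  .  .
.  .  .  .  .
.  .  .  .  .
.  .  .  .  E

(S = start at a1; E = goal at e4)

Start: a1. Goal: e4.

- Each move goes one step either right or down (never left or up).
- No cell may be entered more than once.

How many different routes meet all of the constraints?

A right/down-only route from a1 to e4 makes exactly 3 down-moves and 4 right-moves in some order.
With no other constraints that would be C(7,3) = 35 routes.
That gives 35 routes.

35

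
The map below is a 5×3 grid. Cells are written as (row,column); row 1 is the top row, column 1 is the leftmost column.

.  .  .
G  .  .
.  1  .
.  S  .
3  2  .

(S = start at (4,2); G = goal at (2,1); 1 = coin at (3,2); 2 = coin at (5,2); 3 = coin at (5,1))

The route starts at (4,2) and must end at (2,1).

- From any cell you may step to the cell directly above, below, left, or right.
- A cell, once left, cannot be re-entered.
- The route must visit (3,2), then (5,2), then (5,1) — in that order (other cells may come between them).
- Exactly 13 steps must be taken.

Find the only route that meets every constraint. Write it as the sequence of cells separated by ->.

The waypoints must appear in the order (3,2), (5,2), (5,1), with no cell reused.
Route from (4,2): 3× up (reaching (1,2)), right to (1,3), 4× down (reaching (5,3)), 2× left (reaching (5,1)), 3× up (reaching (2,1)) — 13 moves in all.
Check: order respected (1 at step 1, 2 at step 9, 3 at step 10); 13 moves as required.

(4,2) -> (3,2) -> (2,2) -> (1,2) -> (1,3) -> (2,3) -> (3,3) -> (4,3) -> (5,3) -> (5,2) -> (5,1) -> (4,1) -> (3,1) -> (2,1)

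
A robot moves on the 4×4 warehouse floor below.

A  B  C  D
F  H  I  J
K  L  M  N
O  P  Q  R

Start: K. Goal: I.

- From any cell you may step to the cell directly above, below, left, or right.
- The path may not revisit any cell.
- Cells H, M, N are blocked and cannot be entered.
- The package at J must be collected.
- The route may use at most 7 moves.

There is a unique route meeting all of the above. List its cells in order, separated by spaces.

Any route must reach J and still end at I within 7 moves, so the order of the required stops is forced.
Route from K: up 2 to A, right 3 to D, down 1 to J, left 1 to I — 7 moves in all.
Check: all required cells visited; 7 ≤ 7 moves.

K F A B C D J I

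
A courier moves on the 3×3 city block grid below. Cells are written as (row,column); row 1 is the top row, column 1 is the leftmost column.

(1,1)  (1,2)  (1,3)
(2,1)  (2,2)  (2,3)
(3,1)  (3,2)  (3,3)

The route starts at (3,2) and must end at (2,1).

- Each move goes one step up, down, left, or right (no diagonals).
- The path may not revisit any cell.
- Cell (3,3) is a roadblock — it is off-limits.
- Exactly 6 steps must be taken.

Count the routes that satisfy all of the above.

1

Need simple routes of exactly 6 moves from (3,2) to (2,1) (Manhattan distance 2, so 2 moves are spent on a detour and 2 undoing it).
Enumerating: (3,2) (2,2) (2,3) (1,3) (1,2) (1,1) (2,1).
That gives 1 route.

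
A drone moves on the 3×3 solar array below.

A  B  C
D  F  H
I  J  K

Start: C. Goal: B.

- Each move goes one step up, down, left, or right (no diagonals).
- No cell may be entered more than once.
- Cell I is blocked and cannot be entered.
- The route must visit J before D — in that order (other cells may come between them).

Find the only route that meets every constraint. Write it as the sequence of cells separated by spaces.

The waypoints must appear in the order J, D, with no cell reused.
Route from C: 2× down (reaching K), left to J, up to F, left to D, up to A, right to B — 7 moves in all.
Check: order respected (J at step 3, D at step 5).

C H K J F D A B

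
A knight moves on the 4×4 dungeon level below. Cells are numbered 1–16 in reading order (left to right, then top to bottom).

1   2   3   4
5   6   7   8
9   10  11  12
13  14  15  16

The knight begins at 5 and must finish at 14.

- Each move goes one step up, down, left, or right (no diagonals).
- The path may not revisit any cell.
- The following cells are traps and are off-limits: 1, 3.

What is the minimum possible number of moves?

The Manhattan distance from 5 to 14 is |2−4| + |1−2| = 3, so at least 3 moves are needed.
A route of 3 moves achieves this: 5 → 9 → 13 → 14.
Since 3 matches the lower bound, it is optimal.

3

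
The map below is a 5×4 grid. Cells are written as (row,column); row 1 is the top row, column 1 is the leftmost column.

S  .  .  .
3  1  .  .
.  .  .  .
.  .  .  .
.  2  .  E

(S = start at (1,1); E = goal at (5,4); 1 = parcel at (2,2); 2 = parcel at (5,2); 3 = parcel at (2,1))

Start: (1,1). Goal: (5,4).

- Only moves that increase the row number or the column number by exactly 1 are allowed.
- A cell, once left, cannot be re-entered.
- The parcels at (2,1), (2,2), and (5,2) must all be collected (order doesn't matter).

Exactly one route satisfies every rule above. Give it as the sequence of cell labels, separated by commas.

Moves only go right or down, so the column and row indices never decrease.
Route from (1,1): down to (2,1), right to (2,2), 3× down (reaching (5,2)), 2× right (reaching (5,4)) — 7 moves in all.
Check: all required cells visited.

(1,1), (2,1), (2,2), (3,2), (4,2), (5,2), (5,3), (5,4)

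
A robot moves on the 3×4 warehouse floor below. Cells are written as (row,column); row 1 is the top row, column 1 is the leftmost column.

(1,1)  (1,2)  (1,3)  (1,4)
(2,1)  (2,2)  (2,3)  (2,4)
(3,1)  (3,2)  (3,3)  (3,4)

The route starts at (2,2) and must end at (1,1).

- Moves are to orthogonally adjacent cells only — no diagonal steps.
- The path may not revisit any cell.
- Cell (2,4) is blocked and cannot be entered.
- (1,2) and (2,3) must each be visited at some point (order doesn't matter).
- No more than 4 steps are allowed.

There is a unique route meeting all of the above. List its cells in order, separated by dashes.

(2,2) - (2,3) - (1,3) - (1,2) - (1,1)

The 4-move cap with required stops at (1,2), (2,3) leaves no slack for detours.
Route from (2,2): right to (2,3), up to (1,3), 2× left (reaching (1,1)) — 4 moves in all.
Check: all required cells visited; 4 ≤ 4 moves.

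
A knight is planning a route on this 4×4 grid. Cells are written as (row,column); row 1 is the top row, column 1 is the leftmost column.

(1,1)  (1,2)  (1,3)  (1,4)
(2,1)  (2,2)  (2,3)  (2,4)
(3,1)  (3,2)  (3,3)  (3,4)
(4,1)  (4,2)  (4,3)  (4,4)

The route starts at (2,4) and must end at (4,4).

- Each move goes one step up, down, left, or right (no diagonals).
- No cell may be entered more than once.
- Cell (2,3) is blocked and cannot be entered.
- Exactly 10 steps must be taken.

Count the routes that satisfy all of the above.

Need simple routes of exactly 10 moves from (2,4) to (4,4) (Manhattan distance 2, so 4 moves are spent on a detour and 4 undoing it).
Branch systematically from the start, pruning whenever the remaining move budget drops below the Manhattan distance to (4,4) or differs from it in parity. Grouping the completions by first move — via (1,4): 13; via (3,4): 1 — and summing: 13 + 1 = 14.
That gives 14 routes.

14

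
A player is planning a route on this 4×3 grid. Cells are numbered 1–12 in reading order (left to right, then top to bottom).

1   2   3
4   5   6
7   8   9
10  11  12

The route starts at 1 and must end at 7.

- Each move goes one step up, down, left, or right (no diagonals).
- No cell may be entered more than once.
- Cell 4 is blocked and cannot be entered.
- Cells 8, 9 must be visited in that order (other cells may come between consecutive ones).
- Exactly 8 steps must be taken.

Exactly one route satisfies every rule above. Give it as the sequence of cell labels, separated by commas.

1, 2, 5, 8, 9, 12, 11, 10, 7

The waypoints must appear in the order 8, 9, with no cell reused.
Route from 1: right 1 to 2, down 2 to 8, right 1 to 9, down 1 to 12, left 2 to 10, up 1 to 7 — 8 moves in all.
Check: order respected (8 at step 3, 9 at step 4); 8 moves as required.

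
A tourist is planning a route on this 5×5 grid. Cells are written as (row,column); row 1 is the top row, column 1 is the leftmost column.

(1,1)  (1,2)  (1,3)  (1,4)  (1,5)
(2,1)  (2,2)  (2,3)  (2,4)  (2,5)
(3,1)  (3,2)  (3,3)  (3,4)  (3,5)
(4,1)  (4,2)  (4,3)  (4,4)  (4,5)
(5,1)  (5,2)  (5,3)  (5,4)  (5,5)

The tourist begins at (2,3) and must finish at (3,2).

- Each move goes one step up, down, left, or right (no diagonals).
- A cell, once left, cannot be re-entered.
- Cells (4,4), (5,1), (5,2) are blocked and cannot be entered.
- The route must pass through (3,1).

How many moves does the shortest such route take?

4

Any route passes through (3,1) somewhere between (2,3) and (3,2). Summing Manhattan distances along the two legs ((2,3) → (3,1) → (3,2)) gives a lower bound of 3 + 1 = 4 moves.
A route of 4 moves achieves this: (2,3) → (2,2) → (2,1) → (3,1) → (3,2).
Since 4 matches the lower bound, it is optimal.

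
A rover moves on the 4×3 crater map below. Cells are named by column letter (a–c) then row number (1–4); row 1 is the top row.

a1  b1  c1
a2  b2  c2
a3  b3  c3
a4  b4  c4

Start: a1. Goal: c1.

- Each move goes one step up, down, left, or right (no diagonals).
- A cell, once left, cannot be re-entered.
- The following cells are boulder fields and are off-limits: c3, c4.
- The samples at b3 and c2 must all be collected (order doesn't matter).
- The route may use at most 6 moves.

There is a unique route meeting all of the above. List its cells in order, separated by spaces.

a1 a2 a3 b3 b2 c2 c1

The 6-move cap with required stops at b3, c2 leaves no slack for detours.
Route from a1: down 2 to a3, right 1 to b3, up 1 to b2, right 1 to c2, up 1 to c1 — 6 moves in all.
Check: all required cells visited; 6 ≤ 6 moves.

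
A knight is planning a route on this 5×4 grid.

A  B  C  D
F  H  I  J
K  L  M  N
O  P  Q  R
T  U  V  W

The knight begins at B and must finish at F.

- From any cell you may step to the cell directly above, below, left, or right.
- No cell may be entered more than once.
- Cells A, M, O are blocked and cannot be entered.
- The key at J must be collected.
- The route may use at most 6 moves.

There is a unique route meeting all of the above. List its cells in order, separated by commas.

B, C, D, J, I, H, F

The 6-move cap with required stops at J leaves no slack for detours.
Route from B: right 2 to D, down 1 to J, left 3 to F — 6 moves in all.
Check: all required cells visited; 6 ≤ 6 moves.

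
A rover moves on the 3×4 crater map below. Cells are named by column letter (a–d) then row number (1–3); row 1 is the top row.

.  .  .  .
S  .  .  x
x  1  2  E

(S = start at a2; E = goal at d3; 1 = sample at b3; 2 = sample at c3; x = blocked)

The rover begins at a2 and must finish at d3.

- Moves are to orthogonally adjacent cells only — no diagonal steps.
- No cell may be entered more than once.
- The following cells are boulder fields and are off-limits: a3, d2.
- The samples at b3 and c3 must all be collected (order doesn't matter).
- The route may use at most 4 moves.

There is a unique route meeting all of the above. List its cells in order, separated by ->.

Any route must reach b3 and c3 and still end at d3 within 4 moves, so the order of the required stops is forced.
Route from a2: right to b2, down to b3, 2× right (reaching d3) — 4 moves in all.
Check: all required cells visited; 4 ≤ 4 moves.

a2 -> b2 -> b3 -> c3 -> d3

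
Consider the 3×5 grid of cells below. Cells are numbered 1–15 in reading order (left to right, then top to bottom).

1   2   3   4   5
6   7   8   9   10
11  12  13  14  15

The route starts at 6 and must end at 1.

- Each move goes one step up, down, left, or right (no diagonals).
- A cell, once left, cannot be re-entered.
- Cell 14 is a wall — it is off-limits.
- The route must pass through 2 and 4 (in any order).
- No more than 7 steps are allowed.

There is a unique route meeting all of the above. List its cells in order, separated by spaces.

Any route must reach 2 and 4 and still end at 1 within 7 moves, so the order of the required stops is forced.
Route from 6: 3× right (reaching 9), up to 4, 3× left (reaching 1) — 7 moves in all.
Check: all required cells visited; 7 ≤ 7 moves.

6 7 8 9 4 3 2 1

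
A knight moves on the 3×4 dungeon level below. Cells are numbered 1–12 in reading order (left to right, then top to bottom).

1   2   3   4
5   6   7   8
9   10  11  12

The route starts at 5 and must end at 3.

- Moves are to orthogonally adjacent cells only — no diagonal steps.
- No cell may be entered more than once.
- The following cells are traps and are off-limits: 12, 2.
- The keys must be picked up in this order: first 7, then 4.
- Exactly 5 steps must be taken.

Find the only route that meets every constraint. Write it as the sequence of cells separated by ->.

5 -> 6 -> 7 -> 8 -> 4 -> 3

The waypoints must appear in the order 7, 4, with no cell reused.
Route from 5: 3× right (reaching 8), up to 4, left to 3 — 5 moves in all.
Check: order respected (7 at step 2, 4 at step 4); 5 moves as required.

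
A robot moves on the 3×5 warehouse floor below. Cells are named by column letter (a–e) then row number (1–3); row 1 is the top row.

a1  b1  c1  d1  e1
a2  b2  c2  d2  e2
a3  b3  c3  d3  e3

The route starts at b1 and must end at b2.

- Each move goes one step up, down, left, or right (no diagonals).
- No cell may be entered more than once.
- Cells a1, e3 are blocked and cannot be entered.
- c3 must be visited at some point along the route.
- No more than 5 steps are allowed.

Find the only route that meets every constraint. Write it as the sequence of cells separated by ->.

The budget equals the shortest possible length, so every move has to be on a shortest route through the required cells.
Route from b1: right 1 to c1, down 2 to c3, left 1 to b3, up 1 to b2 — 5 moves in all.
Check: all required cells visited; 5 ≤ 5 moves.

b1 -> c1 -> c2 -> c3 -> b3 -> b2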